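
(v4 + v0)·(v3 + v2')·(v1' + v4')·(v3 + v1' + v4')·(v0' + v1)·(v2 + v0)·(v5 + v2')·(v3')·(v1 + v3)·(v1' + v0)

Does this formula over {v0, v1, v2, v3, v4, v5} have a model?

Yes, satisfiable

(v3') alone gives v3 = 0.
(v2') alone gives v2 = 0.
(v0) alone gives v0 = 1.
(v1) alone gives v1 = 1.
(v4') alone gives v4 = 0.
Every clause is now satisfied; v5 is unconstrained.
A satisfying assignment: v0=1, v1=1, v2=0, v3=0, v4=0, v5=0.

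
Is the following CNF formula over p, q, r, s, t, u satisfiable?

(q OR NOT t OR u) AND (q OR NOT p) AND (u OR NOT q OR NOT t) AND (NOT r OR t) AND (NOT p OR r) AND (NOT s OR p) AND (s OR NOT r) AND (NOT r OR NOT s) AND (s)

Unsatisfiable

Unit clause (s) forces s = true.
Unit clause (p) forces p = true.
Unit clause (q) forces q = true.
Unit clause (r) forces r = true.
Now (NOT r) is unsatisfied and unit — conflict.
No assignment satisfies every clause.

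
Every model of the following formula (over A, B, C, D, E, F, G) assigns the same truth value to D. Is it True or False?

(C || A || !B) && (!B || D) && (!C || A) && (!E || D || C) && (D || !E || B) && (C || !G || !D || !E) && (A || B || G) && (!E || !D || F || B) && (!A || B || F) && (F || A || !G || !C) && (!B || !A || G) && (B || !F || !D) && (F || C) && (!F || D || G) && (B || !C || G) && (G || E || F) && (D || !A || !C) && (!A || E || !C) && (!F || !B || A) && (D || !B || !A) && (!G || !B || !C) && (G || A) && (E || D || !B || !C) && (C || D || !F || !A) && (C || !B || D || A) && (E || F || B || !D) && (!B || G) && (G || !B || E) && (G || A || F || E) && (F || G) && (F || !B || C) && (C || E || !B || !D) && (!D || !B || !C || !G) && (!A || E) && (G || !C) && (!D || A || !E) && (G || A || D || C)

False

Suppose D = true.
Branch on C: set C = false.
The clause (F) is unit, so F = true.
The clause (B) is unit, so B = true.
The clause (A) is unit, so A = true.
The clause (G) is unit, so G = true.
The clause (!E) is unit, so E = false.
But (E) is also a unit clause — contradiction.
That branch fails; take C = true instead.
The clause (A) is unit, so A = true.
The clause (E) is unit, so E = true.
The clause (G) is unit, so G = true.
The clause (!B) is unit, so B = false.
The clause (F) is unit, so F = true.
But (!F) is also a unit clause — contradiction.
Either choice for C ends in contradiction.
So every satisfying assignment has D = False.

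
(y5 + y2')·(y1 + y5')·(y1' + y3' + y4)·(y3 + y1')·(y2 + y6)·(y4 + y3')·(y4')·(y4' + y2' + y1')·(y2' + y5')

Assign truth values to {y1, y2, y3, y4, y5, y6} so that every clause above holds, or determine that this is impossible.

From the singleton clause (y4'), y4 = 0.
From the singleton clause (y3'), y3 = 0.
From the singleton clause (y1'), y1 = 0.
From the singleton clause (y5'), y5 = 0.
From the singleton clause (y2'), y2 = 0.
From the singleton clause (y6), y6 = 1.
Every clause now holds.

y1=0,  y2=0,  y3=0,  y4=0,  y5=0,  y6=1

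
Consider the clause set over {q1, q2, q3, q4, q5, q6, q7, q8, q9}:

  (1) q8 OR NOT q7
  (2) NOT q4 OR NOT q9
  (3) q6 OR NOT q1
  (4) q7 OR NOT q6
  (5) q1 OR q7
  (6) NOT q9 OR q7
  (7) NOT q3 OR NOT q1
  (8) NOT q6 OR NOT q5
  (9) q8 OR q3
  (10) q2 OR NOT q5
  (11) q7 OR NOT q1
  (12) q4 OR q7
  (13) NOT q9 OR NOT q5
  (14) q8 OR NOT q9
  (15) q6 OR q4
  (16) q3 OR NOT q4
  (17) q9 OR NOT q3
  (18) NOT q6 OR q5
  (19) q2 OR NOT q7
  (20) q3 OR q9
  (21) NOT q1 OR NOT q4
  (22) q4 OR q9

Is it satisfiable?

Suppose q8 = true.
Suppose q4 = false.
(q7) alone gives q7 = true.
(q6) alone gives q6 = true.
(NOT q5) alone gives q5 = false.
That conflicts with the unit clause (q5).
Undo q4 and try q4 = true.
(NOT q9) alone gives q9 = false.
(q3) alone gives q3 = true.
That conflicts with the unit clause (NOT q3).
Either choice for q4 ends in contradiction.
Undo q8 and try q8 = false.
(NOT q7) alone gives q7 = false.
(NOT q6) alone gives q6 = false.
(NOT q1) alone gives q1 = false.
That conflicts with the unit clause (q1).
Either choice for q8 ends in contradiction.
No assignment satisfies every clause.

Unsatisfiable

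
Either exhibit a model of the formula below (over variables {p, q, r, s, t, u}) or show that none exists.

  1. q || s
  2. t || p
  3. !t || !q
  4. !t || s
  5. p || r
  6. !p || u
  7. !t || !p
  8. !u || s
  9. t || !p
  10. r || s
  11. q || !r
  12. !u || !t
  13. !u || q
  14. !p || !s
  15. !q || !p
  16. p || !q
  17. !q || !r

UNSATISFIABLE

Suppose q = true.
(!t) alone gives t = false.
(p) alone gives p = true.
That conflicts with the unit clause (!p).
Backtrack on q: now try q = false.
(s) alone gives s = true.
(!r) alone gives r = false.
(p) alone gives p = true.
That conflicts with the unit clause (!p).
Neither q = true nor q = false works.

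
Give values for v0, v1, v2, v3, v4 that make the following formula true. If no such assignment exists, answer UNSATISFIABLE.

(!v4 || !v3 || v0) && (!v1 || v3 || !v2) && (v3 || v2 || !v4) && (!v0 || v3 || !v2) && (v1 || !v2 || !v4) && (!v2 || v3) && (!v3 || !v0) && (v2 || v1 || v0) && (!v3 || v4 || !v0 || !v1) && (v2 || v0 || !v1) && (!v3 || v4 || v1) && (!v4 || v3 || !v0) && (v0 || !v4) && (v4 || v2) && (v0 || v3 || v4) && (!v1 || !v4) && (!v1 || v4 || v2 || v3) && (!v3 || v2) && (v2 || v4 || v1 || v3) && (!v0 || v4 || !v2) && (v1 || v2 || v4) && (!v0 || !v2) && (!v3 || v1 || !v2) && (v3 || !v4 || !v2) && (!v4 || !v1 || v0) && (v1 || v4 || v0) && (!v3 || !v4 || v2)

v0 ↦ false; v1 ↦ true; v2 ↦ true; v3 ↦ true; v4 ↦ false

Suppose v2 = true.
From the singleton clause (v3), v3 = true.
From the singleton clause (!v0), v0 = false.
From the singleton clause (!v4), v4 = false.
From the singleton clause (v1), v1 = true.
This assignment satisfies each clause.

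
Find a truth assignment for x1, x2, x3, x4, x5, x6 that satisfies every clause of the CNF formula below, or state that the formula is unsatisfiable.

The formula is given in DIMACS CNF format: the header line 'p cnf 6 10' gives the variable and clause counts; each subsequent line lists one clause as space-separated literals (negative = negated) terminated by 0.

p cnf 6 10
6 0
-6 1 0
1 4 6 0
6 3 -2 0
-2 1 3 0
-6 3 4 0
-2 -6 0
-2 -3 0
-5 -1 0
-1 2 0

UNSATISFIABLE

From the singleton clause (x6), x6 = True.
From the singleton clause (x1), x1 = True.
From the singleton clause (¬x2), x2 = False.
That conflicts with the unit clause (x2).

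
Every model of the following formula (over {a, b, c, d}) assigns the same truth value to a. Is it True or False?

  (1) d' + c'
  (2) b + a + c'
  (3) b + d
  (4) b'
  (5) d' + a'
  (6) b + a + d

Suppose a = 1.
From the singleton clause (b'), b = 0.
From the singleton clause (d), d = 1.
That conflicts with the unit clause (d').
So every satisfying assignment has a = False.

False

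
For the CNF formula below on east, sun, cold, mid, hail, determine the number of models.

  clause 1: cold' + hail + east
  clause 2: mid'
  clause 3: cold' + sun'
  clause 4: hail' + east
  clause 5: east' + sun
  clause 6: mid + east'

There are 2^5 = 32 truth assignments over (east, sun, cold, mid, hail).
Split on east. With east = 1, the clauses containing east are satisfied and east' drops from the rest; 0 of the 2^4 = 16 assignments to the other variables satisfy what remains.
With east = 0, by the same count on the reduced clause set, 2 assignments work.
Total: 0 + 2 = 2.

2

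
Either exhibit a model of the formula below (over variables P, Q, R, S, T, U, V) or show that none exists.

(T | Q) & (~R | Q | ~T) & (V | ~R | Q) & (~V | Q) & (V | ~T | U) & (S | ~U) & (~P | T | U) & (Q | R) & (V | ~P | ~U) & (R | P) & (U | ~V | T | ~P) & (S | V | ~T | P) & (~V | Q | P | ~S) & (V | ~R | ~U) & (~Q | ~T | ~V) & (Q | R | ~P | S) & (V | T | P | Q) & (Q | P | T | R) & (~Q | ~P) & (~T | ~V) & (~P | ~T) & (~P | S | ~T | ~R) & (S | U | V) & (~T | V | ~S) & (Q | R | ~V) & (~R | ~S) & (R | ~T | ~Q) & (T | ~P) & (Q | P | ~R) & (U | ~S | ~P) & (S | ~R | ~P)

P: 0,  Q: 1,  R: 1,  S: 0,  T: 0,  U: 0,  V: 1

Case T = 0:
From the singleton clause (Q), Q = 1.
From the singleton clause (~P), P = 0.
From the singleton clause (R), R = 1.
From the singleton clause (~S), S = 0.
From the singleton clause (~U), U = 0.
From the singleton clause (V), V = 1.
This assignment satisfies each clause.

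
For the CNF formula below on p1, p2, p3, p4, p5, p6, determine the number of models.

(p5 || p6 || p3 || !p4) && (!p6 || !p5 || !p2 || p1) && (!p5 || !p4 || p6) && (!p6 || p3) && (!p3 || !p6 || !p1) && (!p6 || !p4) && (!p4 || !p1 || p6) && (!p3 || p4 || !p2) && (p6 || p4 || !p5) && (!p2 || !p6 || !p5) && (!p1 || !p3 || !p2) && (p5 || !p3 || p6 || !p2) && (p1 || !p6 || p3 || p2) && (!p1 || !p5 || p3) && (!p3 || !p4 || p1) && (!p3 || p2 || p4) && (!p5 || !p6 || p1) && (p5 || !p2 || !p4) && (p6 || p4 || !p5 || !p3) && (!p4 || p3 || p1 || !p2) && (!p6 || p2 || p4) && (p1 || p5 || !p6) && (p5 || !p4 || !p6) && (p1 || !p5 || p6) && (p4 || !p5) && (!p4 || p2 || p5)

There are 2^6 = 64 truth assignments over (p1, p2, p3, p4, p5, p6).
Split on p6. With p6 = true, the clauses containing p6 are satisfied and !p6 drops from the rest; 0 of the 2^5 = 32 assignments to the other variables satisfy what remains.
With p6 = false, by the same count on the reduced clause set, 4 assignments work.
(One model: p1=F, p2=F, p3=F, p4=F, p5=F, p6=F.)
Total: 0 + 4 = 4.

4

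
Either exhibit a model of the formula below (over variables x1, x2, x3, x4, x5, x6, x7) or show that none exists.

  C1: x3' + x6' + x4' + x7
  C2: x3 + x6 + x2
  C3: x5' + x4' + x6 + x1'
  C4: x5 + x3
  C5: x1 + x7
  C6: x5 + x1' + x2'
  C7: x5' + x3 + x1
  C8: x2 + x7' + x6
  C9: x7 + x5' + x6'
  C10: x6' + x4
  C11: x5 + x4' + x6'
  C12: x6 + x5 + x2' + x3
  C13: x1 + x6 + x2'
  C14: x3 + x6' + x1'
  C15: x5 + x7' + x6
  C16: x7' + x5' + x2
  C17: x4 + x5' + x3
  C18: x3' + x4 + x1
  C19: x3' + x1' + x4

Suppose x5 = 1.
Suppose x1 = 1.
Suppose x4 = 1.
From the singleton clause (x6), x6 = 1.
From the singleton clause (x7), x7 = 1.
From the singleton clause (x3), x3 = 1.
From the singleton clause (x2), x2 = 1.
All clauses are satisfied.

x1=1,  x2=1,  x3=1,  x4=1,  x5=1,  x6=1,  x7=1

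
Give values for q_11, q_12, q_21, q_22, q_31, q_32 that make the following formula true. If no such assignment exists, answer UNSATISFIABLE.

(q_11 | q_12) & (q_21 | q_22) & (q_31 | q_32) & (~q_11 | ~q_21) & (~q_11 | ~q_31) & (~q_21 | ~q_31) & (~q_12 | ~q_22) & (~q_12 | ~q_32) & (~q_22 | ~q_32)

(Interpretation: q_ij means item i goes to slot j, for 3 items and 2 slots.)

Case q_11 = 1:
(~q_21) alone gives q_21 = 0.
(q_22) alone gives q_22 = 1.
(~q_31) alone gives q_31 = 0.
(q_32) alone gives q_32 = 1.
Now (~q_32) is unsatisfied and unit — conflict.
Undo q_11 and try q_11 = 0.
(q_12) alone gives q_12 = 1.
(~q_22) alone gives q_22 = 0.
(q_21) alone gives q_21 = 1.
(~q_31) alone gives q_31 = 0.
(q_32) alone gives q_32 = 1.
Now (~q_32) is unsatisfied and unit — conflict.
Neither q_11 = 1 nor q_11 = 0 works.

UNSATISFIABLE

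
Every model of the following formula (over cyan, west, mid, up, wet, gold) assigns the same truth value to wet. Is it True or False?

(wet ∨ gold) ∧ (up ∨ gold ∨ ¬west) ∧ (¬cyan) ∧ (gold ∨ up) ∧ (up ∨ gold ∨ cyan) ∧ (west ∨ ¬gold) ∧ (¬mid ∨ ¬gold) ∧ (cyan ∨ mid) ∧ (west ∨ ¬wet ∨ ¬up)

True

Suppose wet = False.
The clause (gold) is unit, so gold = True.
The clause (¬cyan) is unit, so cyan = False.
The clause (west) is unit, so west = True.
The clause (¬mid) is unit, so mid = False.
But (mid) is also a unit clause — contradiction.
So every satisfying assignment has wet = True.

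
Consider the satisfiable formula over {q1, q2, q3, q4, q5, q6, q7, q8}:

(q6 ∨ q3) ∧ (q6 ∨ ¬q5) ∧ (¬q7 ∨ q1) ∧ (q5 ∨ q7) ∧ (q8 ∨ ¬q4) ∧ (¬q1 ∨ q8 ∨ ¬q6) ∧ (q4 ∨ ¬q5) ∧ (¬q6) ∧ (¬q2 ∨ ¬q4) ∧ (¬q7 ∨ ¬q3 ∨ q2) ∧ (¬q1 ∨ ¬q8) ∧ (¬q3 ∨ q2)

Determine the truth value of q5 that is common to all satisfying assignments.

Suppose q5 = True.
Unit clause (q6) forces q6 = True.
Now (¬q6) is unsatisfied and unit — conflict.
So every satisfying assignment has q5 = False.

False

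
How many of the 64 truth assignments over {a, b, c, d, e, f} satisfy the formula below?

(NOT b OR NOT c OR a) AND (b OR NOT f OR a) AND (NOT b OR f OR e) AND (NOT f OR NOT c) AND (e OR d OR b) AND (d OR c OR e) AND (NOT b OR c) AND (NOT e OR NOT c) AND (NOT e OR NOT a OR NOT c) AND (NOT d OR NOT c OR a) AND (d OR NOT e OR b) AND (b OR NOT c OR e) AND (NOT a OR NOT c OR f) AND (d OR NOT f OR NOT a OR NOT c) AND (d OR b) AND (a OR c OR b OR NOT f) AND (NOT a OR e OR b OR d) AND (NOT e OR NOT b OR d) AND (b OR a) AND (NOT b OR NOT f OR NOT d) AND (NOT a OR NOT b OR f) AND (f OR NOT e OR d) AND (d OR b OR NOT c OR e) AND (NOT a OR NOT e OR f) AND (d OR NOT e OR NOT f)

There are 2^6 = 64 truth assignments over (a, b, c, d, e, f).
Split on f. With f = true, the clauses containing f are satisfied and NOT f drops from the rest; 2 of the 2^5 = 32 assignments to the other variables satisfy what remains.
With f = false, by the same count on the reduced clause set, 1 assignment works.
Total: 2 + 1 = 3.

3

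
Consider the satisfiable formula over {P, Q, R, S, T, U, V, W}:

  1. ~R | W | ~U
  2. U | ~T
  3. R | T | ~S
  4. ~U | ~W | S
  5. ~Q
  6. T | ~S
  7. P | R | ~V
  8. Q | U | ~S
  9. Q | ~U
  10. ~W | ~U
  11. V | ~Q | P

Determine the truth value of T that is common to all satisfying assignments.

Suppose T = 1.
(U) alone gives U = 1.
(~Q) alone gives Q = 0.
Now (Q) is unsatisfied and unit — conflict.
So every satisfying assignment has T = False.

False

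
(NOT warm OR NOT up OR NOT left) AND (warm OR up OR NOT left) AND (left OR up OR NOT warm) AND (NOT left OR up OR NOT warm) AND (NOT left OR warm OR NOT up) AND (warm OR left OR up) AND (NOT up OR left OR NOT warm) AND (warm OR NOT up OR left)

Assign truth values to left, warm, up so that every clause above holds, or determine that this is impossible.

UNSATISFIABLE

Suppose warm = false.
Suppose up = true.
From the singleton clause (NOT left), left = false.
Now (left) is unsatisfied and unit — conflict.
That branch fails; take up = false instead.
From the singleton clause (NOT left), left = false.
Now (left) is unsatisfied and unit — conflict.
Either choice for up ends in contradiction.
That branch fails; take warm = true instead.
Suppose up = false.
From the singleton clause (left), left = true.
Now (NOT left) is unsatisfied and unit — conflict.
That branch fails; take up = true instead.
From the singleton clause (NOT left), left = false.
Now (left) is unsatisfied and unit — conflict.
Either choice for up ends in contradiction.
Either choice for warm ends in contradiction.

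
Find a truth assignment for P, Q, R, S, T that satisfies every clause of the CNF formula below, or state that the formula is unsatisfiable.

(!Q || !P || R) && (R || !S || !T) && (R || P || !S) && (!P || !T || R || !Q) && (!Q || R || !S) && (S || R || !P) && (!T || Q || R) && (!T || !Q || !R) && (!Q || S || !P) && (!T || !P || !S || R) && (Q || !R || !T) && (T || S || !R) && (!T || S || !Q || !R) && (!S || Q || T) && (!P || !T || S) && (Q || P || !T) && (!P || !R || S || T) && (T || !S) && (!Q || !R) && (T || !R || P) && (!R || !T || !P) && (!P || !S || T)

Suppose T = false.
From the singleton clause (!S), S = false.
From the singleton clause (!R), R = false.
From the singleton clause (!P), P = false.
All clauses hold; Q can take either value.

P=false; Q=true; R=false; S=false; T=false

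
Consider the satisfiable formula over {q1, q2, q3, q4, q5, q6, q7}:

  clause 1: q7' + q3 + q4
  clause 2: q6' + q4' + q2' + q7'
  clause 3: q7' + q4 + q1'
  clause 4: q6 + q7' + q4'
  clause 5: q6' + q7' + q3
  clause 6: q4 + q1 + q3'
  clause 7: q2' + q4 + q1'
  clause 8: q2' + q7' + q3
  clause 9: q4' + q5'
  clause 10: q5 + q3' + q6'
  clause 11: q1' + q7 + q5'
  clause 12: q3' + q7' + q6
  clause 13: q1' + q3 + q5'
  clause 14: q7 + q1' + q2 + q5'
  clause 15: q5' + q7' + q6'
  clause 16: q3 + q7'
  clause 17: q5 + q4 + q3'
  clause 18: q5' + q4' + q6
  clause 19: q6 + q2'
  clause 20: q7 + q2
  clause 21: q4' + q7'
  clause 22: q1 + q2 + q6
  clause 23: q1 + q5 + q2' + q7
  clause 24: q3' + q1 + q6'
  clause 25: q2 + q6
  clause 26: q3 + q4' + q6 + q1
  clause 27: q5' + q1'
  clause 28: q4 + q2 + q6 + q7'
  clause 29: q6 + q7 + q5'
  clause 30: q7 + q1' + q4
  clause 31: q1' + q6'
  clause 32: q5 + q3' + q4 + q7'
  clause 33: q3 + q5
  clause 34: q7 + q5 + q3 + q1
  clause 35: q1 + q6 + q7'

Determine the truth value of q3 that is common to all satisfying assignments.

Suppose q3 = 1.
Case q4 = 1:
The clause (q5') is unit, so q5 = 0.
The clause (q6') is unit, so q6 = 0.
The clause (q7') is unit, so q7 = 0.
The clause (q2') is unit, so q2 = 0.
But (q2) is also a unit clause — contradiction.
Undo q4 and try q4 = 0.
The clause (q1) is unit, so q1 = 1.
The clause (q7') is unit, so q7 = 0.
But (q7) is also a unit clause — contradiction.
Neither q4 = 1 nor q4 = 0 works.
So every satisfying assignment has q3 = False.

False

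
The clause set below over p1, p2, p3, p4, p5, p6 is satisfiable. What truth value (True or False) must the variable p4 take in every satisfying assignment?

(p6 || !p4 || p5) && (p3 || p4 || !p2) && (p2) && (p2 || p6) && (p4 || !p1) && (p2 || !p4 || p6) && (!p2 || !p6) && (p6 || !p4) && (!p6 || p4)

Suppose p4 = true.
Unit clause (p2) forces p2 = true.
Unit clause (!p6) forces p6 = false.
But (p6) is also a unit clause — contradiction.
So every satisfying assignment has p4 = False.

False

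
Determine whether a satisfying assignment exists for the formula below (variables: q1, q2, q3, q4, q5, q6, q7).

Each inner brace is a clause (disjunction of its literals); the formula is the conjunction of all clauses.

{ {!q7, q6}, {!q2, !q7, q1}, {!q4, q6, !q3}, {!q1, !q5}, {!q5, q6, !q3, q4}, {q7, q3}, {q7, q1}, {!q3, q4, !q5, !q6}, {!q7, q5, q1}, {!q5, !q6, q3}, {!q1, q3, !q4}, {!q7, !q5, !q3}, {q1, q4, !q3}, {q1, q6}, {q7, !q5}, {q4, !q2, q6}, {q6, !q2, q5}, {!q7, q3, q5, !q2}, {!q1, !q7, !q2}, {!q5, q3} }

Case q7 = true:
Unit clause (q6) forces q6 = true.
Case q2 = false:
Case q1 = true:
Unit clause (!q5) forces q5 = false.
Case q3 = true:
Every clause is now satisfied; q4 is unconstrained.
A satisfying assignment: q1: true, q2: false, q3: true, q4: false, q5: false, q6: true, q7: true.

Satisfiable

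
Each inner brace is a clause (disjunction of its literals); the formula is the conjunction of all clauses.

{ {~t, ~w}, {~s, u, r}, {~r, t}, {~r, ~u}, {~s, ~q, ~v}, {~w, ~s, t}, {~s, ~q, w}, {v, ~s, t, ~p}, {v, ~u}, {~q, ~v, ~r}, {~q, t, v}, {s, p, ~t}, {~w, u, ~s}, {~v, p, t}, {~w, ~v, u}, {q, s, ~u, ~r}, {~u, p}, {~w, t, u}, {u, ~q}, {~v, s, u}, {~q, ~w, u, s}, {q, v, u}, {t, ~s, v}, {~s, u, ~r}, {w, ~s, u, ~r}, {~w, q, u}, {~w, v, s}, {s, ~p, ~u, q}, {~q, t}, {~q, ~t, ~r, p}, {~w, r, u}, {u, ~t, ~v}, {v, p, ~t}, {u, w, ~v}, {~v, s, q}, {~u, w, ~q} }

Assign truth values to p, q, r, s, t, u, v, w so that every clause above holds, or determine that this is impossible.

p: 1,  q: 0,  r: 0,  s: 1,  t: 1,  u: 1,  v: 1,  w: 0

Branch on t: set t = 1.
Unit clause (~w) forces w = 0.
Branch on r: set r = 0.
Branch on s: set s = 1.
Unit clause (u) forces u = 1.
Unit clause (~q) forces q = 0.
Unit clause (v) forces v = 1.
Unit clause (p) forces p = 1.
Every clause now holds.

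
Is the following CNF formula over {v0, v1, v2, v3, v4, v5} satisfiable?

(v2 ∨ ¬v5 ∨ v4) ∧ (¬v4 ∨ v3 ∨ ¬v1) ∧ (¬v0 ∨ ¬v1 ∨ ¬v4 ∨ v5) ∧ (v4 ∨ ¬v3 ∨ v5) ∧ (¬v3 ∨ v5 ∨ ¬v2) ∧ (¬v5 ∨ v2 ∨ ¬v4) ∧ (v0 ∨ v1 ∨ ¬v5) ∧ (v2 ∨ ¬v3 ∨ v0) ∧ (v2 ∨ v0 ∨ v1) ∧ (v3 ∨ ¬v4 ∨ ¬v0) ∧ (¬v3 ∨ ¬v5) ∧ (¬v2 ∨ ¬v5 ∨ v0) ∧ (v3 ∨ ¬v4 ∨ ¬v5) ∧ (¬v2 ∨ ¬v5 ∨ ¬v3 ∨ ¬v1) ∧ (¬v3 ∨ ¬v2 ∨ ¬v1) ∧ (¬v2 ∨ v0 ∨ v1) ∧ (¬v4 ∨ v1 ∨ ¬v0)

Yes

Branch on v3: set v3 = False.
Branch on v4: set v4 = False.
Branch on v2: set v2 = True.
Branch on v5: set v5 = False.
Branch on v0: set v0 = True.
Every clause is now satisfied; v1 is unconstrained.
A satisfying assignment: v0: True, v1: True, v2: True, v3: False, v4: False, v5: False.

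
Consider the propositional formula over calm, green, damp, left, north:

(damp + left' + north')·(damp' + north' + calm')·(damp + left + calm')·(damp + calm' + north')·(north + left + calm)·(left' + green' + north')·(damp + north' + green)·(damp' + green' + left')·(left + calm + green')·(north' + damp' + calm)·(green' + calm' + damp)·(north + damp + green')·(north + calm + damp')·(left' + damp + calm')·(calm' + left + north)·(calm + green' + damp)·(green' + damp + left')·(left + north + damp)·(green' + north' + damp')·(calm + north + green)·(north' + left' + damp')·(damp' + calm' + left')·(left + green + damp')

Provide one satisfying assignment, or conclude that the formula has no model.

UNSATISFIABLE

Try damp = 1.
Try north = 0.
From the singleton clause (calm), calm = 1.
From the singleton clause (left), left = 1.
That conflicts with the unit clause (left').
Backtrack on north: now try north = 1.
From the singleton clause (calm'), calm = 0.
That conflicts with the unit clause (calm).
Either choice for north ends in contradiction.
Backtrack on damp: now try damp = 0.
Try left = 0.
From the singleton clause (calm'), calm = 0.
From the singleton clause (north), north = 1.
From the singleton clause (green), green = 1.
That conflicts with the unit clause (green').
Backtrack on left: now try left = 1.
From the singleton clause (north'), north = 0.
From the singleton clause (green'), green = 0.
From the singleton clause (calm'), calm = 0.
That conflicts with the unit clause (calm).
Either choice for left ends in contradiction.
Either choice for damp ends in contradiction.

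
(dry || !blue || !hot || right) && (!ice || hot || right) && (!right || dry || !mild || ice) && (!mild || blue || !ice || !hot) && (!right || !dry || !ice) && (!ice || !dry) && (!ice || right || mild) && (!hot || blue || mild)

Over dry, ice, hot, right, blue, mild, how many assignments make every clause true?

28

There are 2^6 = 64 truth assignments over (dry, ice, hot, right, blue, mild).
Split on blue. With blue = true, the clauses containing blue are satisfied and !blue drops from the rest; 16 of the 2^5 = 32 assignments to the other variables satisfy what remains.
With blue = false, by the same count on the reduced clause set, 12 assignments work.
Total: 16 + 12 = 28.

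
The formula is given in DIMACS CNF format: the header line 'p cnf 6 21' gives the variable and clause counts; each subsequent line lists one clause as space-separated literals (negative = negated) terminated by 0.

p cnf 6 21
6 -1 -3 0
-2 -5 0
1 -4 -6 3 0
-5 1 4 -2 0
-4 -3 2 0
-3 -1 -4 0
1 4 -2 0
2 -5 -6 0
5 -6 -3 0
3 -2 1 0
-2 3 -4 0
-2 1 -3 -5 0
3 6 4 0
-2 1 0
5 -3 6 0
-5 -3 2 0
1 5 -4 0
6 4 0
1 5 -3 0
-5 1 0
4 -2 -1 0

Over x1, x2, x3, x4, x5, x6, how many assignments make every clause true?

There are 2^6 = 64 truth assignments over (x1, x2, x3, x4, x5, x6).
Split on x6. With x6 = True, the clauses containing x6 are satisfied and ¬x6 drops from the rest; 3 of the 2^5 = 32 assignments to the other variables satisfy what remains.
With x6 = False, by the same count on the reduced clause set, 2 assignments work.
Total: 3 + 2 = 5.

5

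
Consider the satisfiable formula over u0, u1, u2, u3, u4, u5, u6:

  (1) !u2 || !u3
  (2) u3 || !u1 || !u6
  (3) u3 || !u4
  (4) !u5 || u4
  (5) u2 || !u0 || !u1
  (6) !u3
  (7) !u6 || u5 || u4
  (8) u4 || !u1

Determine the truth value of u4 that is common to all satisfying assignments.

False

Suppose u4 = true.
The clause (u3) is unit, so u3 = true.
But (!u3) is also a unit clause — contradiction.
So every satisfying assignment has u4 = False.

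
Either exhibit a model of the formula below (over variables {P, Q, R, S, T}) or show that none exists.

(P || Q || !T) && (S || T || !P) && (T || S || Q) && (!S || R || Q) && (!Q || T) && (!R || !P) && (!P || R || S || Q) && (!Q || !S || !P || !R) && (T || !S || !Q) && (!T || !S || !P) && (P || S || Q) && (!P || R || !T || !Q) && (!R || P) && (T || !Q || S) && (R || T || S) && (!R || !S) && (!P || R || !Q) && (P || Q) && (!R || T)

P ↦ false; Q ↦ true; R ↦ false; S ↦ true; T ↦ true

Try Q = true.
Unit clause (T) forces T = true.
Try R = false.
Unit clause (!P) forces P = false.
All clauses hold; S can take either value.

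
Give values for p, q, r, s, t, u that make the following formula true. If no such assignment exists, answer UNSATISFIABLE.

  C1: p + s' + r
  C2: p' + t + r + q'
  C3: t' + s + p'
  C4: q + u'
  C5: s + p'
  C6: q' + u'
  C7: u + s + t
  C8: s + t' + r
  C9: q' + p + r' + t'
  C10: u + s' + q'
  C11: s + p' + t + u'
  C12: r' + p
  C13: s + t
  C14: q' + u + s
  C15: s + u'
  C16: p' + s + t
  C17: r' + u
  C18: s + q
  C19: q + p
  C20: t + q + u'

p: 1, q: 0, r: 0, s: 1, t: 0, u: 0

Branch on q: set q = 0.
Unit clause (u') forces u = 0.
Unit clause (r') forces r = 0.
Unit clause (s) forces s = 1.
Unit clause (p) forces p = 1.
No clause remains; t is free.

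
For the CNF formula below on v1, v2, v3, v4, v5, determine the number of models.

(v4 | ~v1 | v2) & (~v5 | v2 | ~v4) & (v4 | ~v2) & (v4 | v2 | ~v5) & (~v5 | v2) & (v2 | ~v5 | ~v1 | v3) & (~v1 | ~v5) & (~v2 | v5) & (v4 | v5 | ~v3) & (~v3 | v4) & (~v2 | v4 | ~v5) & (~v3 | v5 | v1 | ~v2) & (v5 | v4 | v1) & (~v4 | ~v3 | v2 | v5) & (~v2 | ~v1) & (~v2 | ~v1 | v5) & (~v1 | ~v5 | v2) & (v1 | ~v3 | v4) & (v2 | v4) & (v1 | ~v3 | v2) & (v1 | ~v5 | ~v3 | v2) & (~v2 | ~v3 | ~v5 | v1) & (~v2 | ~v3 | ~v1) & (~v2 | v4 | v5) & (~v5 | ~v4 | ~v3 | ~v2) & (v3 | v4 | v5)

There are 2^5 = 32 truth assignments over (v1, v2, v3, v4, v5).
Split on v1. With v1 = 1, the clauses containing v1 are satisfied and ~v1 drops from the rest; 1 of the 2^4 = 16 assignments to the other variables satisfy what remains.
With v1 = 0, by the same count on the reduced clause set, 2 assignments work.
(One model: v1=F, v2=F, v3=F, v4=T, v5=F.)
Total: 1 + 2 = 3.

3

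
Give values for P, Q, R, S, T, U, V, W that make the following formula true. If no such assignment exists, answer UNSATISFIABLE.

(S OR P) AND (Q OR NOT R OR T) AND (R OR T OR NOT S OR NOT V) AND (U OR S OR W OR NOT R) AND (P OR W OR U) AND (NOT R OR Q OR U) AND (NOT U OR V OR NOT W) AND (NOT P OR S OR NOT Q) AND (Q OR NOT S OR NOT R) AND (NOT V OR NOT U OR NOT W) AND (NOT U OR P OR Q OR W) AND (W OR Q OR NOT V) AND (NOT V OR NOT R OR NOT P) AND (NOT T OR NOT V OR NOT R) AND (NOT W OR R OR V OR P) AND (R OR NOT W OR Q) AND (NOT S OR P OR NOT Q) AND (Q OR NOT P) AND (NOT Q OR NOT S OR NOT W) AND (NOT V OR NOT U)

Try S = true.
Try Q = true.
Unit clause (P) forces P = true.
Unit clause (NOT W) forces W = false.
Try V = false.
No clause remains; R, T, U are free.

P: true,  Q: true,  R: true,  S: true,  T: true,  U: false,  V: false,  W: false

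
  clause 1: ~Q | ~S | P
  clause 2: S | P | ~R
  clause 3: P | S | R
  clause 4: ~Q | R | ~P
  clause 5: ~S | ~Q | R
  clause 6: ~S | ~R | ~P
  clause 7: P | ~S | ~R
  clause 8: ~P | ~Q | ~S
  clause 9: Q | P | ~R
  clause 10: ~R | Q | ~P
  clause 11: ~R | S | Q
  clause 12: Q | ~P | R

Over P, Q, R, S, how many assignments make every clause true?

There are 2^4 = 16 truth assignments over (P, Q, R, S).
Check each against the 12 clauses (columns in the order P, Q, R, S):
  F F F F  ✗ fails (P | S | R)
  F F F T  ✓ satisfies all
  F F T F  ✗ fails (S | P | ~R)
  F F T T  ✗ fails (P | ~S | ~R)
  F T F F  ✗ fails (P | S | R)
  F T F T  ✗ fails (~Q | ~S | P)
  F T T F  ✗ fails (S | P | ~R)
  F T T T  ✗ fails (~Q | ~S | P)
  T F F F  ✗ fails (Q | ~P | R)
  T F F T  ✗ fails (Q | ~P | R)
  T F T F  ✗ fails (~R | Q | ~P)
  T F T T  ✗ fails (~S | ~R | ~P)
  T T F F  ✗ fails (~Q | R | ~P)
  T T F T  ✗ fails (~Q | R | ~P)
  T T T F  ✓ satisfies all
  T T T T  ✗ fails (~S | ~R | ~P)
2 of the 16 rows are models.

2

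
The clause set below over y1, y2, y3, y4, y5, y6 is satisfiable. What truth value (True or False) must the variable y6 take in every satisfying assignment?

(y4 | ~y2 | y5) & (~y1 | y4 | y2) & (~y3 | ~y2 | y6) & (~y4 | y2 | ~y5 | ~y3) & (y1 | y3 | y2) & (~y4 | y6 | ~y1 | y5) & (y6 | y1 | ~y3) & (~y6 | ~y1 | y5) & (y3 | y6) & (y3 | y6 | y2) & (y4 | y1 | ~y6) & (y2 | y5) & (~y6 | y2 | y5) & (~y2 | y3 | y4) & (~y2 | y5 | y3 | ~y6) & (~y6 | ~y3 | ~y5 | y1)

True

Suppose y6 = 0.
The clause (y3) is unit, so y3 = 1.
The clause (~y2) is unit, so y2 = 0.
The clause (y1) is unit, so y1 = 1.
The clause (y4) is unit, so y4 = 1.
The clause (~y5) is unit, so y5 = 0.
But (y5) is also a unit clause — contradiction.
So every satisfying assignment has y6 = True.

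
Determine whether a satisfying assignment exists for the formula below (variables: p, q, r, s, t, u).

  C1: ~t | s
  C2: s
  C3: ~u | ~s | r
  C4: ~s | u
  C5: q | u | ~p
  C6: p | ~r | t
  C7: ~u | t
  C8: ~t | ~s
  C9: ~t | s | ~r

No, unsatisfiable

Unit clause (s) forces s = 1.
Unit clause (u) forces u = 1.
Unit clause (r) forces r = 1.
Unit clause (t) forces t = 1.
Now (~t) is unsatisfied and unit — conflict.
No assignment satisfies every clause.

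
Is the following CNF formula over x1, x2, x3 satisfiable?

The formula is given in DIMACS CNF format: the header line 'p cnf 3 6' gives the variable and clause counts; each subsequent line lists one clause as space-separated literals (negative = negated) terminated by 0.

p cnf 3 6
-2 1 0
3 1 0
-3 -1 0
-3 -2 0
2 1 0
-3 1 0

Satisfiable

Case x2 = False:
The clause (x1) is unit, so x1 = True.
The clause (¬x3) is unit, so x3 = False.
Every clause now holds.
A satisfying assignment: x1: True; x2: False; x3: False.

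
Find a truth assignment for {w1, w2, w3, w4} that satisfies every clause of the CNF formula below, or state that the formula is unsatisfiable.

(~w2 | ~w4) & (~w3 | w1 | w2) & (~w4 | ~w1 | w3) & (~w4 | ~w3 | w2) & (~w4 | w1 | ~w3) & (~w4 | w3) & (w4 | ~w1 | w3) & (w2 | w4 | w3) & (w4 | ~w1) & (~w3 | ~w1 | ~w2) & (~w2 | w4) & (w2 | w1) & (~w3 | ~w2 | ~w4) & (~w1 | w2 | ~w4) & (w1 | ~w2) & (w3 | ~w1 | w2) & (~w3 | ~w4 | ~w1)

UNSATISFIABLE

Case w2 = 0:
The clause (w1) is unit, so w1 = 1.
The clause (w4) is unit, so w4 = 1.
That conflicts with the unit clause (~w4).
Undo w2 and try w2 = 1.
The clause (~w4) is unit, so w4 = 0.
That conflicts with the unit clause (w4).
Both values of w2 lead to a conflict.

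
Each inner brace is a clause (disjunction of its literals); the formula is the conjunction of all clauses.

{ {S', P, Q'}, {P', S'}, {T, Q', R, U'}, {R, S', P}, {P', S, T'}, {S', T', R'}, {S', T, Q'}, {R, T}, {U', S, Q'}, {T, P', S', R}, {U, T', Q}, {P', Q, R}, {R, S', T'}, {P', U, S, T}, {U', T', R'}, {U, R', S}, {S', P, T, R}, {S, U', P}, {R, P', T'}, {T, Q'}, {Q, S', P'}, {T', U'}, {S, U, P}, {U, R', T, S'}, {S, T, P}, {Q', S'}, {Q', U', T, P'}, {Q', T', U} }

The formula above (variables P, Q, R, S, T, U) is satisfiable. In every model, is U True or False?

True

Suppose U = 0.
Case P = 0:
(S) alone gives S = 1.
(Q') alone gives Q = 0.
(R) alone gives R = 1.
(T') alone gives T = 0.
But (T) is also a unit clause — contradiction.
Backtrack on P: now try P = 1.
(S') alone gives S = 0.
(T') alone gives T = 0.
But (T) is also a unit clause — contradiction.
Neither P = 1 nor P = 0 works.
So every satisfying assignment has U = True.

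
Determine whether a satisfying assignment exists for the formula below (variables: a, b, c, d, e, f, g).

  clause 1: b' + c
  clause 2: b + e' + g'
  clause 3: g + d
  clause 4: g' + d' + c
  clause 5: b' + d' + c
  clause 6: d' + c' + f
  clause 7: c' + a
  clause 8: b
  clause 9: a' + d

(b) alone gives b = 1.
(c) alone gives c = 1.
(a) alone gives a = 1.
(d) alone gives d = 1.
(f) alone gives f = 1.
No clause remains; e, g are free.
A satisfying assignment: a ↦ 1, b ↦ 1, c ↦ 1, d ↦ 1, e ↦ 1, f ↦ 1, g ↦ 0.

Yes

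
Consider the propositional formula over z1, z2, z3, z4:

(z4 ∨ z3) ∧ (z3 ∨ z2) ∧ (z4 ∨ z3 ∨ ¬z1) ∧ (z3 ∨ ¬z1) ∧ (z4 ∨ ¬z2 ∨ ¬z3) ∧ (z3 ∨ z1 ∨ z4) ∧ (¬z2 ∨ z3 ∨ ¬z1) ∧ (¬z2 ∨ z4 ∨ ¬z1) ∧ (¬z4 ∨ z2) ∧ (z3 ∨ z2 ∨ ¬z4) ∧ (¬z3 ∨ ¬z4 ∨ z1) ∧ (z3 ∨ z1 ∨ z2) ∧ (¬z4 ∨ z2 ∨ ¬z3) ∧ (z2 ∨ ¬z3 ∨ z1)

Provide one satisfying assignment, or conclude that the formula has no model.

z1 ↦ False,  z2 ↦ True,  z3 ↦ False,  z4 ↦ True

Suppose z4 = True.
(z2) alone gives z2 = True.
Suppose z3 = False.
(¬z1) alone gives z1 = False.
This assignment satisfies each clause.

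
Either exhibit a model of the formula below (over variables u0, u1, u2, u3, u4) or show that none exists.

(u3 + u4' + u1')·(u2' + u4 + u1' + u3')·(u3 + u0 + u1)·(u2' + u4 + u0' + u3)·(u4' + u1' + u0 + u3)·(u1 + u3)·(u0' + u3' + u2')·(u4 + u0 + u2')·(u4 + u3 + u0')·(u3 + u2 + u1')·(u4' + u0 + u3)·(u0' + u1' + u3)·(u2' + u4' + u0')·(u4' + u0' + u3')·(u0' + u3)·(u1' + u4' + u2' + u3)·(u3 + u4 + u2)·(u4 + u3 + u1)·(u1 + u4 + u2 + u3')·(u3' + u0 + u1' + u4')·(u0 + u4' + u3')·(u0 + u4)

Branch on u1: set u1 = 1.
Branch on u3: set u3 = 1.
Branch on u2: set u2 = 0.
Branch on u4: set u4 = 0.
Unit clause (u0) forces u0 = 1.
Every clause now holds.

u0 ↦ 1, u1 ↦ 1, u2 ↦ 0, u3 ↦ 1, u4 ↦ 0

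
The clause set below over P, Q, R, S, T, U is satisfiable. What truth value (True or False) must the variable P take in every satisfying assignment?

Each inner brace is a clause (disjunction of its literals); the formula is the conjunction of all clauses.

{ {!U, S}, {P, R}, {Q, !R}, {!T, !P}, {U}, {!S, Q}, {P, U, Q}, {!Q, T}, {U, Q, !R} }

False

Suppose P = true.
The clause (!T) is unit, so T = false.
The clause (U) is unit, so U = true.
The clause (S) is unit, so S = true.
The clause (Q) is unit, so Q = true.
But (!Q) is also a unit clause — contradiction.
So every satisfying assignment has P = False.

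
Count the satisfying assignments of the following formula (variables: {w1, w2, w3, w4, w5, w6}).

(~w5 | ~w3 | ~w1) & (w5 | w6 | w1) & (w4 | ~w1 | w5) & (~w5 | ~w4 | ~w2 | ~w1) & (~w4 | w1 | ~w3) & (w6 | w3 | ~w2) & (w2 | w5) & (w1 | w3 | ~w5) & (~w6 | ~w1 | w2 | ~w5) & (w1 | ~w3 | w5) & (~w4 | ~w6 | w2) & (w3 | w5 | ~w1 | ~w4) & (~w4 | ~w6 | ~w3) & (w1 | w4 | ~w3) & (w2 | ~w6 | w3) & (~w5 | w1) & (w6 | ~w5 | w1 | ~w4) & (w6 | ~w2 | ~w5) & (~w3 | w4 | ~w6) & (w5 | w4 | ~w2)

There are 2^6 = 64 truth assignments over (w1, w2, w3, w4, w5, w6).
Split on w4. With w4 = 1, the clauses containing w4 are satisfied and ~w4 drops from the rest; 3 of the 2^5 = 32 assignments to the other variables satisfy what remains.
With w4 = 0, by the same count on the reduced clause set, 2 assignments work.
(One model: w1=F, w2=T, w3=F, w4=T, w5=F, w6=T.)
Total: 3 + 2 = 5.

5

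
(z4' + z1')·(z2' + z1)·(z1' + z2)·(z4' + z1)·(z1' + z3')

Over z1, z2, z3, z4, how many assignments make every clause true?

There are 2^4 = 16 truth assignments over (z1, z2, z3, z4).
Check each against the 5 clauses (columns in the order z1, z2, z3, z4):
  F F F F  ✓ satisfies all
  F F F T  ✗ fails (z4' + z1)
  F F T F  ✓ satisfies all
  F F T T  ✗ fails (z4' + z1)
  F T F F  ✗ fails (z2' + z1)
  F T F T  ✗ fails (z2' + z1)
  F T T F  ✗ fails (z2' + z1)
  F T T T  ✗ fails (z2' + z1)
  T F F F  ✗ fails (z1' + z2)
  T F F T  ✗ fails (z4' + z1')
  T F T F  ✗ fails (z1' + z2)
  T F T T  ✗ fails (z4' + z1')
  T T F F  ✓ satisfies all
  T T F T  ✗ fails (z4' + z1')
  T T T F  ✗ fails (z1' + z3')
  T T T T  ✗ fails (z4' + z1')
3 of the 16 rows are models.

3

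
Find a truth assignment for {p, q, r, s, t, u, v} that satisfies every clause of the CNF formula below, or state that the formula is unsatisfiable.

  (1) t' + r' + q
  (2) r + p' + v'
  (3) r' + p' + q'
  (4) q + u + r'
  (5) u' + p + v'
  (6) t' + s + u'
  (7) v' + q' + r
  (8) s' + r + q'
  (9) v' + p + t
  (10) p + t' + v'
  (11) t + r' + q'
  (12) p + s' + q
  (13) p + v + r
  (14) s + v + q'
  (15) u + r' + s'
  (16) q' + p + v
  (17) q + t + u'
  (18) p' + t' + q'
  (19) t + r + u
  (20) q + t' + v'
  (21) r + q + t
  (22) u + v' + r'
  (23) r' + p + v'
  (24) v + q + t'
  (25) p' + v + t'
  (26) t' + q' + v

UNSATISFIABLE

Try t = 0.
Try v = 0.
Try r = 0.
The clause (p) is unit, so p = 1.
The clause (u) is unit, so u = 1.
The clause (q) is unit, so q = 1.
The clause (s') is unit, so s = 0.
Now (s) is unsatisfied and unit — conflict.
So r must be the other value — set r = 1.
The clause (q') is unit, so q = 0.
The clause (u) is unit, so u = 1.
Now (u') is unsatisfied and unit — conflict.
Both values of r lead to a conflict.
So v must be the other value — set v = 1.
The clause (p) is unit, so p = 1.
The clause (r) is unit, so r = 1.
The clause (q') is unit, so q = 0.
The clause (u) is unit, so u = 1.
Now (u') is unsatisfied and unit — conflict.
Both values of v lead to a conflict.
So t must be the other value — set t = 1.
Try r = 0.
Try p = 0.
The clause (v') is unit, so v = 0.
Now (v) is unsatisfied and unit — conflict.
So p must be the other value — set p = 1.
The clause (v') is unit, so v = 0.
Now (v) is unsatisfied and unit — conflict.
Both values of p lead to a conflict.
So r must be the other value — set r = 1.
The clause (q) is unit, so q = 1.
The clause (p') is unit, so p = 0.
The clause (v') is unit, so v = 0.
Now (v) is unsatisfied and unit — conflict.
Both values of r lead to a conflict.
Both values of t lead to a conflict.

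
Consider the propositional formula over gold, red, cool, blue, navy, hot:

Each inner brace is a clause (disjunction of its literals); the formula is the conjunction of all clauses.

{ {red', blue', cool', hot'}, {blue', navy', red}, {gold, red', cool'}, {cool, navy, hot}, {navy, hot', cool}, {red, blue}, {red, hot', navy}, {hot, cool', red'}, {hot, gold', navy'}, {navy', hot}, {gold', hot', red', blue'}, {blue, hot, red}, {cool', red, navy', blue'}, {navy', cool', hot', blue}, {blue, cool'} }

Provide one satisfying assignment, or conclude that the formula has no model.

Suppose red = 0.
The clause (blue) is unit, so blue = 1.
The clause (navy') is unit, so navy = 0.
The clause (hot') is unit, so hot = 0.
The clause (cool) is unit, so cool = 1.
Every clause is now satisfied; gold is unconstrained.

gold: 1, red: 0, cool: 1, blue: 1, navy: 0, hot: 0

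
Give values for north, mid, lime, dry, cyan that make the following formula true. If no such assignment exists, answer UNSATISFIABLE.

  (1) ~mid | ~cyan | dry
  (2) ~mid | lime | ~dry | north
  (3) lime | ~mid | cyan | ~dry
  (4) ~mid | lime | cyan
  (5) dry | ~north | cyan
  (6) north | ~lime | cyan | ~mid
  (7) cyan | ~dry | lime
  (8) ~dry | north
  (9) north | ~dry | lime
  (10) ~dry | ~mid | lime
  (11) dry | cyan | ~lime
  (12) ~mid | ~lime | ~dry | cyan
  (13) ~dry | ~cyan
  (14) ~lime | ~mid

Suppose dry = 0.
Suppose mid = 0.
Suppose north = 0.
Suppose cyan = 0.
The clause (~lime) is unit, so lime = 0.
This assignment satisfies each clause.

north: 0, mid: 0, lime: 0, dry: 0, cyan: 0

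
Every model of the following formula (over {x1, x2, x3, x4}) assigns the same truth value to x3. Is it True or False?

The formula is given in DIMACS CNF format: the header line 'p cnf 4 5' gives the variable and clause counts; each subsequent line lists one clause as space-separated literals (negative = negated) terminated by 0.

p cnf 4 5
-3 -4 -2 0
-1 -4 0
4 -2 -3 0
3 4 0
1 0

Suppose x3 = False.
Unit clause (x4) forces x4 = True.
Unit clause (¬x1) forces x1 = False.
Now (x1) is unsatisfied and unit — conflict.
So every satisfying assignment has x3 = True.

True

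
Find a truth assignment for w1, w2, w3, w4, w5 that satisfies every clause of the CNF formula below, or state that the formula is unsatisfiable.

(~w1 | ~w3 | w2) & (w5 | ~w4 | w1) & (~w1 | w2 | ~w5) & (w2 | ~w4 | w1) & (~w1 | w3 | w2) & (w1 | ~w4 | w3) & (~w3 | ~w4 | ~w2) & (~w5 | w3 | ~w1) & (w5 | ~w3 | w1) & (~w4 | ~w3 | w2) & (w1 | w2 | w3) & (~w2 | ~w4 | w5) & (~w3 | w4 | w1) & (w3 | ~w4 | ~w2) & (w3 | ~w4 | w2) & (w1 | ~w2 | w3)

Branch on w1: set w1 = 1.
Branch on w3: set w3 = 0.
Unit clause (w2) forces w2 = 1.
Unit clause (~w5) forces w5 = 0.
Unit clause (~w4) forces w4 = 0.
This assignment satisfies each clause.

w1: 1; w2: 1; w3: 0; w4: 0; w5: 0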